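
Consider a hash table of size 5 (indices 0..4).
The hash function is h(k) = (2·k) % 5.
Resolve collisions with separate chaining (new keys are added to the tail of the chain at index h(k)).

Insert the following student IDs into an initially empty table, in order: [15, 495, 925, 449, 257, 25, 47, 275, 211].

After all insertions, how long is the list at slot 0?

15 → bucket 0
495 → bucket 0 (collision)
925 → bucket 0 (collision)
449 → bucket 3
257 → bucket 4
25 → bucket 0 (collision)
47 → bucket 4 (collision)
275 → bucket 0 (collision)
211 → bucket 2
Final buckets:
0: 15 -> 495 -> 925 -> 25 -> 275
1: -
2: 211
3: 449
4: 257 -> 47

5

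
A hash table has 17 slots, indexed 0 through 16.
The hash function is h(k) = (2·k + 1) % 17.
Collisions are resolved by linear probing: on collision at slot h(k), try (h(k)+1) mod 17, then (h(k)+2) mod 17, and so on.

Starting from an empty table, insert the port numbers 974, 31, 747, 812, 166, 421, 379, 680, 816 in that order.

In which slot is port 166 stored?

974: h=11 → slot 11
31: h=12 → slot 12
747: h=16 → slot 16
812: h=10 → slot 10
166: h=10, probe 10,11,12,13 → slot 13
421: h=10, probe 10,11,12,13,14 → slot 14
379: h=11, probe 11,12,13,14,15 → slot 15
680: h=1 → slot 1
816: h=1, probe 1,2 → slot 2
Table: [_, 680, 816, _, _, _, _, _, _, _, 812, 974, 31, 166, 421, 379, 747]

13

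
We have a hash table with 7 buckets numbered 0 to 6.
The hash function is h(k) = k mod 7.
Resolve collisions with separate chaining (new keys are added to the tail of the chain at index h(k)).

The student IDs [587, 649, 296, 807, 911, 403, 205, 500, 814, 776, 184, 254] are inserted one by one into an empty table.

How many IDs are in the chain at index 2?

587 → bucket 6
649 → bucket 5
296 → bucket 2
807 → bucket 2 (collision)
911 → bucket 1
403 → bucket 4
205 → bucket 2 (collision)
500 → bucket 3
814 → bucket 2 (collision)
776 → bucket 6 (collision)
184 → bucket 2 (collision)
254 → bucket 2 (collision)
Final buckets:
0: ∅
1: 911
2: 296 -> 807 -> 205 -> 814 -> 184 -> 254
3: 500
4: 403
5: 649
6: 587 -> 776

6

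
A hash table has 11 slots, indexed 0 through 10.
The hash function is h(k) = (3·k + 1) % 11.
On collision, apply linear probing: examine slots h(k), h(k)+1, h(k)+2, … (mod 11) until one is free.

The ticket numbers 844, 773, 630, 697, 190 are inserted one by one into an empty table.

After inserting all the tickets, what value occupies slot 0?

630

Insert 844: h=3, slot 3 empty => index 3.
Insert 773: h=10, slot 10 empty => index 10.
Insert 630: h=10, slot 10 occupied => index 0.
Insert 697: h=2, slot 2 empty => index 2.
Insert 190: h=10, slots 10,0 occupied => index 1.
Table: [630, 190, 697, 844, —, —, —, —, —, —, 773]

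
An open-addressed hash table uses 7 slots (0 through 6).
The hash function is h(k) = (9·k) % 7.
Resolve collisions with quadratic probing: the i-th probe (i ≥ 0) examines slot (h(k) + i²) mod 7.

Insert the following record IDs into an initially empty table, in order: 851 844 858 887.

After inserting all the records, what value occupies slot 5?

851: h=1 → slot 1
844: h=1, probe 1,2 → slot 2
858: h=1, probe 1,2,5 → slot 5
887: h=3 → slot 3
Table: [—, 851, 844, 887, —, 858, —]

858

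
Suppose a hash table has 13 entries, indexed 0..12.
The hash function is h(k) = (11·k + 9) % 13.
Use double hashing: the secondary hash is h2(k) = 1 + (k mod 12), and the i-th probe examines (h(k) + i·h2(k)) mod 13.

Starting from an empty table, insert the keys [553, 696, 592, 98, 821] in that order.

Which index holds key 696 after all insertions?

9

553 hashes to 8; slot 8 is free -> place at 8.
696 hashes to 8, h2=1; 8 taken -> place at 9.
592 hashes to 8, h2=5; 8 taken -> place at 0.
98 hashes to 8, h2=3; 8 taken -> place at 11.
821 hashes to 5; slot 5 is free -> place at 5.
Table: [592, ., ., ., ., 821, ., ., 553, 696, ., 98, .]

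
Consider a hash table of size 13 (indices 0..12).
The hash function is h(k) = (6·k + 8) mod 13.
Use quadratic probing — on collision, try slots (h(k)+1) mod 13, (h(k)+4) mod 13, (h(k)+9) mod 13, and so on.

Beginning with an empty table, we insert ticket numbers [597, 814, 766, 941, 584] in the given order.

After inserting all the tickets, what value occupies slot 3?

Insert 597: h=2, slot 2 empty -> index 2.
Insert 814: h=4, slot 4 empty -> index 4.
Insert 766: h=2, slot 2 occupied -> index 3.
Insert 941: h=12, slot 12 empty -> index 12.
Insert 584: h=2, slots 2,3 occupied -> index 6.
Table: [—, —, 597, 766, 814, —, 584, —, —, —, —, —, 941]

766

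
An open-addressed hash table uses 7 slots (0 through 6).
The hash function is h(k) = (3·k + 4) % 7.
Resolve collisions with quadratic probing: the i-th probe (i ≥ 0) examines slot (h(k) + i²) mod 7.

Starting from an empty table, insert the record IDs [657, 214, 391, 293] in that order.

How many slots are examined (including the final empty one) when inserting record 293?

657 hashes to 1; slot 1 is free => place at 1.
214 hashes to 2; slot 2 is free => place at 2.
391 hashes to 1; 1,2 taken => place at 5.
293 hashes to 1; 1,2,5 taken => place at 3.
Table: [_, 657, 214, 293, _, 391, _]

4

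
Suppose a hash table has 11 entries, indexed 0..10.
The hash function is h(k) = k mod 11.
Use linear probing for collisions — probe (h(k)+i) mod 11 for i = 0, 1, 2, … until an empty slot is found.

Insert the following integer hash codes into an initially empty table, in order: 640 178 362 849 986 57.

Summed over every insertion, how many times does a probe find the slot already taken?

Insert 640: h=2, slot 2 empty → index 2.
Insert 178: h=2, slot 2 occupied → index 3.
Insert 362: h=10, slot 10 empty → index 10.
Insert 849: h=2, slots 2,3 occupied → index 4.
Insert 986: h=7, slot 7 empty → index 7.
Insert 57: h=2, slots 2,3,4 occupied → index 5.
Table: [—, —, 640, 178, 849, 57, —, 986, —, —, 362]

6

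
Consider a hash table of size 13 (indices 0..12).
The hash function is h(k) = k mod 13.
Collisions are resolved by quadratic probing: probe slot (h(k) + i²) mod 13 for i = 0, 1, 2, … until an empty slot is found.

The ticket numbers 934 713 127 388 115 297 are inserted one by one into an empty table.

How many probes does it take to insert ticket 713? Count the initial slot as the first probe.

934: h=11 => slot 11
713: h=11, probe 11,12 => slot 12
127: h=10 => slot 10
388: h=11, probe 11,12,2 => slot 2
115: h=11, probe 11,12,2,7 => slot 7
297: h=11, probe 11,12,2,7,1 => slot 1
Table: [_, 297, 388, _, _, _, _, 115, _, _, 127, 934, 713]

2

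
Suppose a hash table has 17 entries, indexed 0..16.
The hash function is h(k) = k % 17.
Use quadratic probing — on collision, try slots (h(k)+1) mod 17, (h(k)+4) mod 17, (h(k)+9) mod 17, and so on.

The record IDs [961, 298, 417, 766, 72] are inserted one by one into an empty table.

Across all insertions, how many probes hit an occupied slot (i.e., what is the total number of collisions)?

Insert 961: h=9, slot 9 empty → index 9.
Insert 298: h=9, slot 9 occupied → index 10.
Insert 417: h=9, slots 9,10 occupied → index 13.
Insert 766: h=1, slot 1 empty → index 1.
Insert 72: h=4, slot 4 empty → index 4.
Table: [_, 766, _, _, 72, _, _, _, _, 961, 298, _, _, 417, _, _, _]

3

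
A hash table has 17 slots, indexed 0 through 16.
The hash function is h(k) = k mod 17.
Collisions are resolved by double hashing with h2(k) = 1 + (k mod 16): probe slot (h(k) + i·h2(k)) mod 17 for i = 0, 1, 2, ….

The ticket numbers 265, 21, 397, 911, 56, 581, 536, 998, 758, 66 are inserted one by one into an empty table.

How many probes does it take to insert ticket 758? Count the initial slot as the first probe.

2

265: h=10 => slot 10
21: h=4 => slot 4
397: h=6 => slot 6
911: h=10, h2=16, probe 10,9 => slot 9
56: h=5 => slot 5
581: h=3 => slot 3
536: h=9, h2=9, probe 9,1 => slot 1
998: h=12 => slot 12
758: h=10, h2=7, probe 10,0 => slot 0
66: h=15 => slot 15
Table: [758, 536, ∅, 581, 21, 56, 397, ∅, ∅, 911, 265, ∅, 998, ∅, ∅, 66, ∅]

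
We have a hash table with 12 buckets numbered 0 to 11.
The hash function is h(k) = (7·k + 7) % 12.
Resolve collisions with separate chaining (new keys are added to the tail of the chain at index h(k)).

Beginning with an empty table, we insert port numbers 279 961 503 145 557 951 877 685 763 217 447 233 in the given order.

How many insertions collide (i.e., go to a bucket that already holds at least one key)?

279 → bucket 4
961 → bucket 2
503 → bucket 0
145 → bucket 2 (collision)
557 → bucket 6
951 → bucket 4 (collision)
877 → bucket 2 (collision)
685 → bucket 2 (collision)
763 → bucket 8
217 → bucket 2 (collision)
447 → bucket 4 (collision)
233 → bucket 6 (collision)
Final buckets:
0: 503
1: -
2: 961 -> 145 -> 877 -> 685 -> 217
3: -
4: 279 -> 951 -> 447
5: -
6: 557 -> 233
7: -
8: 763
9: -
10: -
11: -

7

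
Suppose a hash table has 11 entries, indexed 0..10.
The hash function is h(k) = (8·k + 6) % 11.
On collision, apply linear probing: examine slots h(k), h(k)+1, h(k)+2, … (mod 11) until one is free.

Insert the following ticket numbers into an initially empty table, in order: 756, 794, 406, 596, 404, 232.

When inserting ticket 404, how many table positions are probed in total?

2

Insert 756: h=4, slot 4 empty -> index 4.
Insert 794: h=0, slot 0 empty -> index 0.
Insert 406: h=9, slot 9 empty -> index 9.
Insert 596: h=0, slot 0 occupied -> index 1.
Insert 404: h=4, slot 4 occupied -> index 5.
Insert 232: h=3, slot 3 empty -> index 3.
Table: [794, 596, _, 232, 756, 404, _, _, _, 406, _]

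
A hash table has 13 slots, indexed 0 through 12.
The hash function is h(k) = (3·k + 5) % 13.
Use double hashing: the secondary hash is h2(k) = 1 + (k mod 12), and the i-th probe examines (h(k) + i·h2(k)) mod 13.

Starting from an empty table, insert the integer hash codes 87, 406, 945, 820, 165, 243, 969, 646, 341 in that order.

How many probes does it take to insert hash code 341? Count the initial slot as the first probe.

87: h=6 => slot 6
406: h=1 => slot 1
945: h=6, h2=10, probe 6,3 => slot 3
820: h=8 => slot 8
165: h=6, h2=10, probe 6,3,0 => slot 0
243: h=6, h2=4, probe 6,10 => slot 10
969: h=0, h2=10, probe 0,10,7 => slot 7
646: h=6, h2=11, probe 6,4 => slot 4
341: h=1, h2=6, probe 1,7,0,6,12 => slot 12
Table: [165, 406, ., 945, 646, ., 87, 969, 820, ., 243, ., 341]

5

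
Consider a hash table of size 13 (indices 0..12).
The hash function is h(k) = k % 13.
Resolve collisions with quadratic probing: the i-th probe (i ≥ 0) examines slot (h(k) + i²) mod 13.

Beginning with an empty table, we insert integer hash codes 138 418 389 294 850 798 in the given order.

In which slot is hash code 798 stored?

6

Insert 138: h=8, slot 8 empty => index 8.
Insert 418: h=2, slot 2 empty => index 2.
Insert 389: h=12, slot 12 empty => index 12.
Insert 294: h=8, slot 8 occupied => index 9.
Insert 850: h=5, slot 5 empty => index 5.
Insert 798: h=5, slot 5 occupied => index 6.
Table: [-, -, 418, -, -, 850, 798, -, 138, 294, -, -, 389]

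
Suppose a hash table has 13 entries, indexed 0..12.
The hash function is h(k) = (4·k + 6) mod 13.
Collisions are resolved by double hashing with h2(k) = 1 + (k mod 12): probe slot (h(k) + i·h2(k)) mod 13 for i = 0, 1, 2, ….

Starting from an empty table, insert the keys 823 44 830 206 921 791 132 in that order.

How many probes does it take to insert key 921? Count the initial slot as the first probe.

823: h=9 -> slot 9
44: h=0 -> slot 0
830: h=11 -> slot 11
206: h=11, h2=3, probe 11,1 -> slot 1
921: h=11, h2=10, probe 11,8 -> slot 8
791: h=11, h2=12, probe 11,10 -> slot 10
132: h=1, h2=1, probe 1,2 -> slot 2
Table: [44, 206, 132, ., ., ., ., ., 921, 823, 791, 830, .]

2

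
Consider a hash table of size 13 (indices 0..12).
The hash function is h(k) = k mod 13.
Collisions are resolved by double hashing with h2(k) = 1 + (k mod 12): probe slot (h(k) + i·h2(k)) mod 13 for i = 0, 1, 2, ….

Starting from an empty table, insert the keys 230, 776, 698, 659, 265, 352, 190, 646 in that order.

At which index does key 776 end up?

230 hashes to 9; slot 9 is free -> place at 9.
776 hashes to 9, h2=9; 9 taken -> place at 5.
698 hashes to 9, h2=3; 9 taken -> place at 12.
659 hashes to 9, h2=12; 9 taken -> place at 8.
265 hashes to 5, h2=2; 5 taken -> place at 7.
352 hashes to 1; slot 1 is free -> place at 1.
190 hashes to 8, h2=11; 8 taken -> place at 6.
646 hashes to 9, h2=11; 9,7,5 taken -> place at 3.
Table: [—, 352, —, 646, —, 776, 190, 265, 659, 230, —, —, 698]

5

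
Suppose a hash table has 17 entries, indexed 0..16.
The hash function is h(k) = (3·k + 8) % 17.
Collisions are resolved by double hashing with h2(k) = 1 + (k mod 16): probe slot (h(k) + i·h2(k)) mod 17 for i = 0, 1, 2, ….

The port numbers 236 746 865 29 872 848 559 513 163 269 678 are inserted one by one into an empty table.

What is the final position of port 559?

236: h=2 → slot 2
746: h=2, h2=11, probe 2,13 → slot 13
865: h=2, h2=2, probe 2,4 → slot 4
29: h=10 → slot 10
872: h=6 → slot 6
848: h=2, h2=1, probe 2,3 → slot 3
559: h=2, h2=16, probe 2,1 → slot 1
513: h=0 → slot 0
163: h=4, h2=4, probe 4,8 → slot 8
269: h=16 → slot 16
678: h=2, h2=7, probe 2,9 → slot 9
Table: [513, 559, 236, 848, 865, _, 872, _, 163, 678, 29, _, _, 746, _, _, 269]

1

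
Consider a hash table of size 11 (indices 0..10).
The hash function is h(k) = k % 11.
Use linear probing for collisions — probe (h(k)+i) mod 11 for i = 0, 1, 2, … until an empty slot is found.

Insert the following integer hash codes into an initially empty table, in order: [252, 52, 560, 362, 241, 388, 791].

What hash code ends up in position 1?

362

252: h=10 -> slot 10
52: h=8 -> slot 8
560: h=10, probe 10,0 -> slot 0
362: h=10, probe 10,0,1 -> slot 1
241: h=10, probe 10,0,1,2 -> slot 2
388: h=3 -> slot 3
791: h=10, probe 10,0,1,2,3,4 -> slot 4
Table: [560, 362, 241, 388, 791, -, -, -, 52, -, 252]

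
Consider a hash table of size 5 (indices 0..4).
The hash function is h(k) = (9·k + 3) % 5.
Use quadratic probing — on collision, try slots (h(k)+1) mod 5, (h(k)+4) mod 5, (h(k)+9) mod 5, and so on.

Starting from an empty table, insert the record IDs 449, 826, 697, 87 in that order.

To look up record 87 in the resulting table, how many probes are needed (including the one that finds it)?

3

449 hashes to 4; slot 4 is free → place at 4.
826 hashes to 2; slot 2 is free → place at 2.
697 hashes to 1; slot 1 is free → place at 1.
87 hashes to 1; 1,2 taken → place at 0.
Table: [87, 697, 826, —, 449]
Lookup 87: h=1, probe 1,2,0 → found at 0.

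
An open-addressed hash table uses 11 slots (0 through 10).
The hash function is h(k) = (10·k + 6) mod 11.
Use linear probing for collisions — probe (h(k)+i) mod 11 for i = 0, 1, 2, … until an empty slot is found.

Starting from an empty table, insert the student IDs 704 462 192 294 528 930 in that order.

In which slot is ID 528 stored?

704 hashes to 6; slot 6 is free → place at 6.
462 hashes to 6; 6 taken → place at 7.
192 hashes to 1; slot 1 is free → place at 1.
294 hashes to 9; slot 9 is free → place at 9.
528 hashes to 6; 6,7 taken → place at 8.
930 hashes to 0; slot 0 is free → place at 0.
Table: [930, 192, —, —, —, —, 704, 462, 528, 294, —]

8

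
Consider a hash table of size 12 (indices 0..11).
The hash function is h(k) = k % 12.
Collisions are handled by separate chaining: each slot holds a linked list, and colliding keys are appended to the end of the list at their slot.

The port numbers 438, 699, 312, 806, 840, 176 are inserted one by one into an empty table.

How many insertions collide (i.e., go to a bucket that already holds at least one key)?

1

438 -> bucket 6
699 -> bucket 3
312 -> bucket 0
806 -> bucket 2
840 -> bucket 0 (collision)
176 -> bucket 8
Final buckets:
0: 312 -> 840
1: ∅
2: 806
3: 699
4: ∅
5: ∅
6: 438
7: ∅
8: 176
9: ∅
10: ∅
11: ∅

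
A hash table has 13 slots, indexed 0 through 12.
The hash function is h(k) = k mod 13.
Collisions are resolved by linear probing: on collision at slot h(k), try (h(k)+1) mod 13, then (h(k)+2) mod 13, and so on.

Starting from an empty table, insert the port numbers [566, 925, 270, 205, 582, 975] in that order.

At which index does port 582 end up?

12

566 hashes to 7; slot 7 is free -> place at 7.
925 hashes to 2; slot 2 is free -> place at 2.
270 hashes to 10; slot 10 is free -> place at 10.
205 hashes to 10; 10 taken -> place at 11.
582 hashes to 10; 10,11 taken -> place at 12.
975 hashes to 0; slot 0 is free -> place at 0.
Table: [975, ., 925, ., ., ., ., 566, ., ., 270, 205, 582]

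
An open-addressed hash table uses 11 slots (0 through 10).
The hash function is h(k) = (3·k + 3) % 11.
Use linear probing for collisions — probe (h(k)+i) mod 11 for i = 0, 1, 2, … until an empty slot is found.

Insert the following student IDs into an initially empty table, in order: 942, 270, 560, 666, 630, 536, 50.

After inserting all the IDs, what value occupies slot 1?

666

942 hashes to 2; slot 2 is free => place at 2.
270 hashes to 10; slot 10 is free => place at 10.
560 hashes to 0; slot 0 is free => place at 0.
666 hashes to 10; 10,0 taken => place at 1.
630 hashes to 1; 1,2 taken => place at 3.
536 hashes to 5; slot 5 is free => place at 5.
50 hashes to 10; 10,0,1,2,3 taken => place at 4.
Table: [560, 666, 942, 630, 50, 536, ., ., ., ., 270]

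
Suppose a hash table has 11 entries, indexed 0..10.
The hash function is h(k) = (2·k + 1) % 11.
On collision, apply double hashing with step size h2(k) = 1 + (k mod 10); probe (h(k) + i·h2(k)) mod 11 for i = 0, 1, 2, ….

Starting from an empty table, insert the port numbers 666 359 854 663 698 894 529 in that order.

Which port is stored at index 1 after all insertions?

666: h=2 => slot 2
359: h=4 => slot 4
854: h=4, h2=5, probe 4,9 => slot 9
663: h=7 => slot 7
698: h=0 => slot 0
894: h=7, h2=5, probe 7,1 => slot 1
529: h=3 => slot 3
Table: [698, 894, 666, 529, 359, -, -, 663, -, 854, -]

894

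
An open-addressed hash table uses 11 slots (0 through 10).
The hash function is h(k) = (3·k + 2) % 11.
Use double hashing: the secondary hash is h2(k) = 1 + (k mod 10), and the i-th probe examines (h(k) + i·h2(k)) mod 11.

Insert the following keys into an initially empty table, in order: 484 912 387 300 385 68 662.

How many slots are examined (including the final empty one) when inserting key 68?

484 hashes to 2; slot 2 is free → place at 2.
912 hashes to 10; slot 10 is free → place at 10.
387 hashes to 8; slot 8 is free → place at 8.
300 hashes to 0; slot 0 is free → place at 0.
385 hashes to 2, h2=6; 2,8 taken → place at 3.
68 hashes to 8, h2=9; 8 taken → place at 6.
662 hashes to 8, h2=3; 8,0,3,6 taken → place at 9.
Table: [300, -, 484, 385, -, -, 68, -, 387, 662, 912]

2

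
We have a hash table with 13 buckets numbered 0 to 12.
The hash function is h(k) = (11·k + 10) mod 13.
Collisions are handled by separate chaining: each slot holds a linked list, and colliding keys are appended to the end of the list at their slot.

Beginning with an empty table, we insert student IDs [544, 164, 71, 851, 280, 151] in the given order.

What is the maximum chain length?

2

Insert 544: h=1, bucket 1 empty -> new chain.
Insert 164: h=7, bucket 7 empty -> new chain.
Insert 71: h=11, bucket 11 empty -> new chain.
Insert 851: h=11, bucket 11 nonempty -> append to chain.
Insert 280: h=9, bucket 9 empty -> new chain.
Insert 151: h=7, bucket 7 nonempty -> append to chain.
Final buckets:
0: -
1: 544
2: -
3: -
4: -
5: -
6: -
7: 164 -> 151
8: -
9: 280
10: -
11: 71 -> 851
12: -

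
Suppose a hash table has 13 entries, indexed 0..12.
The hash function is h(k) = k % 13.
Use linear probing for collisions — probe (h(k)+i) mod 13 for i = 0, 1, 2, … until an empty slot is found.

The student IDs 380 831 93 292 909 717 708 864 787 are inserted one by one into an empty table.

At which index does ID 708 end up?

7

380: h=3 → slot 3
831: h=12 → slot 12
93: h=2 → slot 2
292: h=6 → slot 6
909: h=12, probe 12,0 → slot 0
717: h=2, probe 2,3,4 → slot 4
708: h=6, probe 6,7 → slot 7
864: h=6, probe 6,7,8 → slot 8
787: h=7, probe 7,8,9 → slot 9
Table: [909, _, 93, 380, 717, _, 292, 708, 864, 787, _, _, 831]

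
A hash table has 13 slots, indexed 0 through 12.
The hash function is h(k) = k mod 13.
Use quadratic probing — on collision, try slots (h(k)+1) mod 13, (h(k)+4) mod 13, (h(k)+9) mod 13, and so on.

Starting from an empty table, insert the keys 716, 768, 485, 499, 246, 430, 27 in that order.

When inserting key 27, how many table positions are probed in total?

716 hashes to 1; slot 1 is free -> place at 1.
768 hashes to 1; 1 taken -> place at 2.
485 hashes to 4; slot 4 is free -> place at 4.
499 hashes to 5; slot 5 is free -> place at 5.
246 hashes to 12; slot 12 is free -> place at 12.
430 hashes to 1; 1,2,5 taken -> place at 10.
27 hashes to 1; 1,2,5,10,4 taken -> place at 0.
Table: [27, 716, 768, _, 485, 499, _, _, _, _, 430, _, 246]

6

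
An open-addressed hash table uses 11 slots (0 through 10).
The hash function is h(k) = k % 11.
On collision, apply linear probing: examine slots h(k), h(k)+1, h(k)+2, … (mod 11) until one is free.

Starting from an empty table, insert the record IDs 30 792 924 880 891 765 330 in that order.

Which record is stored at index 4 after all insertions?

330

Insert 30: h=8, slot 8 empty => index 8.
Insert 792: h=0, slot 0 empty => index 0.
Insert 924: h=0, slot 0 occupied => index 1.
Insert 880: h=0, slots 0,1 occupied => index 2.
Insert 891: h=0, slots 0,1,2 occupied => index 3.
Insert 765: h=6, slot 6 empty => index 6.
Insert 330: h=0, slots 0,1,2,3 occupied => index 4.
Table: [792, 924, 880, 891, 330, -, 765, -, 30, -, -]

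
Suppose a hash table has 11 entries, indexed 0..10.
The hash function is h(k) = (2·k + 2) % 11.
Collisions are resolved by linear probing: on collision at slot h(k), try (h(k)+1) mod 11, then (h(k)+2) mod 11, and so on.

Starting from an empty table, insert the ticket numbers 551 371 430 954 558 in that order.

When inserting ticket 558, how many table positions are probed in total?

Insert 551: h=4, slot 4 empty → index 4.
Insert 371: h=7, slot 7 empty → index 7.
Insert 430: h=4, slot 4 occupied → index 5.
Insert 954: h=7, slot 7 occupied → index 8.
Insert 558: h=7, slots 7,8 occupied → index 9.
Table: [., ., ., ., 551, 430, ., 371, 954, 558, .]

3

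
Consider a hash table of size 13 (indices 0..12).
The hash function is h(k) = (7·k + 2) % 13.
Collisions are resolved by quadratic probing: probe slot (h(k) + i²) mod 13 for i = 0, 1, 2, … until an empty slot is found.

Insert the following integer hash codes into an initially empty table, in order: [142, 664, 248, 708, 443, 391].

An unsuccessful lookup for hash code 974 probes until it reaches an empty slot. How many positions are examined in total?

4

142: h=8 => slot 8
664: h=9 => slot 9
248: h=9, probe 9,10 => slot 10
708: h=5 => slot 5
443: h=9, probe 9,10,0 => slot 0
391: h=9, probe 9,10,0,5,12 => slot 12
Table: [443, -, -, -, -, 708, -, -, 142, 664, 248, -, 391]
Lookup 974: h=8, probe 8,9,12,4 → slot 4 empty, not found.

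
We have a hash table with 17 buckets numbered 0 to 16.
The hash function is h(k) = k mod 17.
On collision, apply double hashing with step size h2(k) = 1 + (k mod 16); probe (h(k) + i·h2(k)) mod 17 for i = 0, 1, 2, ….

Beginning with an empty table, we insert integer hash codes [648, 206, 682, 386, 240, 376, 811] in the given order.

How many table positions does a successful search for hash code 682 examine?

2

648 hashes to 2; slot 2 is free -> place at 2.
206 hashes to 2, h2=15; 2 taken -> place at 0.
682 hashes to 2, h2=11; 2 taken -> place at 13.
386 hashes to 12; slot 12 is free -> place at 12.
240 hashes to 2, h2=1; 2 taken -> place at 3.
376 hashes to 2, h2=9; 2 taken -> place at 11.
811 hashes to 12, h2=12; 12 taken -> place at 7.
Table: [206, ., 648, 240, ., ., ., 811, ., ., ., 376, 386, 682, ., ., .]
Lookup 682: h=2, h2=11, probe 2,13 → found at 13.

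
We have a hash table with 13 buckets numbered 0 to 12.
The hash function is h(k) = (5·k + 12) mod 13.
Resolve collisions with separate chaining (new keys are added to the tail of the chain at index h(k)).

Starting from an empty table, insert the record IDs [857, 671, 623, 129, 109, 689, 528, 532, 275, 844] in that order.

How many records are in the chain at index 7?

5

Insert 857: h=7, bucket 7 empty -> new chain.
Insert 671: h=0, bucket 0 empty -> new chain.
Insert 623: h=7, bucket 7 nonempty -> append to chain.
Insert 129: h=7, bucket 7 nonempty -> append to chain.
Insert 109: h=11, bucket 11 empty -> new chain.
Insert 689: h=12, bucket 12 empty -> new chain.
Insert 528: h=0, bucket 0 nonempty -> append to chain.
Insert 532: h=7, bucket 7 nonempty -> append to chain.
Insert 275: h=9, bucket 9 empty -> new chain.
Insert 844: h=7, bucket 7 nonempty -> append to chain.
Final buckets:
0: 671 -> 528
1: .
2: .
3: .
4: .
5: .
6: .
7: 857 -> 623 -> 129 -> 532 -> 844
8: .
9: 275
10: .
11: 109
12: 689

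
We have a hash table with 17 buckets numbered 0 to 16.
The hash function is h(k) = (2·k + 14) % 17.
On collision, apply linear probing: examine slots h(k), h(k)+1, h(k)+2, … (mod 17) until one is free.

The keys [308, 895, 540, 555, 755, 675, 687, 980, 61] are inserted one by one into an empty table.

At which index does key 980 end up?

Insert 308: h=1, slot 1 empty => index 1.
Insert 895: h=2, slot 2 empty => index 2.
Insert 540: h=6, slot 6 empty => index 6.
Insert 555: h=2, slot 2 occupied => index 3.
Insert 755: h=11, slot 11 empty => index 11.
Insert 675: h=4, slot 4 empty => index 4.
Insert 687: h=11, slot 11 occupied => index 12.
Insert 980: h=2, slots 2,3,4 occupied => index 5.
Insert 61: h=0, slot 0 empty => index 0.
Table: [61, 308, 895, 555, 675, 980, 540, -, -, -, -, 755, 687, -, -, -, -]

5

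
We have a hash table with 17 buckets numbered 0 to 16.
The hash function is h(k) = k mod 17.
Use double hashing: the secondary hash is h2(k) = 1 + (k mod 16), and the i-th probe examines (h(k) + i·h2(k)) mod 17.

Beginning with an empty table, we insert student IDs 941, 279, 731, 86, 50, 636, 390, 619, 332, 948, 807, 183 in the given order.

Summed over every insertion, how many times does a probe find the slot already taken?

941 hashes to 6; slot 6 is free -> place at 6.
279 hashes to 7; slot 7 is free -> place at 7.
731 hashes to 0; slot 0 is free -> place at 0.
86 hashes to 1; slot 1 is free -> place at 1.
50 hashes to 16; slot 16 is free -> place at 16.
636 hashes to 7, h2=13; 7 taken -> place at 3.
390 hashes to 16, h2=7; 16,6 taken -> place at 13.
619 hashes to 7, h2=12; 7 taken -> place at 2.
332 hashes to 9; slot 9 is free -> place at 9.
948 hashes to 13, h2=5; 13,1,6 taken -> place at 11.
807 hashes to 8; slot 8 is free -> place at 8.
183 hashes to 13, h2=8; 13 taken -> place at 4.
Table: [731, 86, 619, 636, 183, —, 941, 279, 807, 332, —, 948, —, 390, —, —, 50]

8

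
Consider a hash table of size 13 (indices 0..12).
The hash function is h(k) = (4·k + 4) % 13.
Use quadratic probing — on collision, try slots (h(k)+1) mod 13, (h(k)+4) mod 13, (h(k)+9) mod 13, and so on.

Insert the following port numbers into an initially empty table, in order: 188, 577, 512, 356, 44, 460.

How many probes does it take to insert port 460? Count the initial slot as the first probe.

6

188 hashes to 2; slot 2 is free → place at 2.
577 hashes to 11; slot 11 is free → place at 11.
512 hashes to 11; 11 taken → place at 12.
356 hashes to 11; 11,12,2 taken → place at 7.
44 hashes to 11; 11,12,2,7 taken → place at 1.
460 hashes to 11; 11,12,2,7,1 taken → place at 10.
Table: [—, 44, 188, —, —, —, —, 356, —, —, 460, 577, 512]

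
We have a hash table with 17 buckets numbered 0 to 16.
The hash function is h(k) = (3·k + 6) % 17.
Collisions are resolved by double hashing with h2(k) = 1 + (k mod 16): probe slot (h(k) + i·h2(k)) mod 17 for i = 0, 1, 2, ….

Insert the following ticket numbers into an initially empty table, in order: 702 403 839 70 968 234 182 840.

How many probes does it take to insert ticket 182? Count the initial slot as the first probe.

2

702: h=4 → slot 4
403: h=8 → slot 8
839: h=7 → slot 7
70: h=12 → slot 12
968: h=3 → slot 3
234: h=11 → slot 11
182: h=8, h2=7, probe 8,15 → slot 15
840: h=10 → slot 10
Table: [_, _, _, 968, 702, _, _, 839, 403, _, 840, 234, 70, _, _, 182, _]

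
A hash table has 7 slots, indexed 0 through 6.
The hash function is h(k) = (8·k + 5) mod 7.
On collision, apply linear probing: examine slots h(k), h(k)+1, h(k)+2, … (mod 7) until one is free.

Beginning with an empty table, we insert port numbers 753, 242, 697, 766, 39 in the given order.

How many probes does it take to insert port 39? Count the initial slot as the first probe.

4

753: h=2 => slot 2
242: h=2, probe 2,3 => slot 3
697: h=2, probe 2,3,4 => slot 4
766: h=1 => slot 1
39: h=2, probe 2,3,4,5 => slot 5
Table: [_, 766, 753, 242, 697, 39, _]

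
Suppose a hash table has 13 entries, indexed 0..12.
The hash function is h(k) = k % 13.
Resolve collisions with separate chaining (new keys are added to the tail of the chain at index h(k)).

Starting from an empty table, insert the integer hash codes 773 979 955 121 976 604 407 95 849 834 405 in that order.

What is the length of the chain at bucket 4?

5

Insert 773: h=6, bucket 6 empty → new chain.
Insert 979: h=4, bucket 4 empty → new chain.
Insert 955: h=6, bucket 6 nonempty → append to chain.
Insert 121: h=4, bucket 4 nonempty → append to chain.
Insert 976: h=1, bucket 1 empty → new chain.
Insert 604: h=6, bucket 6 nonempty → append to chain.
Insert 407: h=4, bucket 4 nonempty → append to chain.
Insert 95: h=4, bucket 4 nonempty → append to chain.
Insert 849: h=4, bucket 4 nonempty → append to chain.
Insert 834: h=2, bucket 2 empty → new chain.
Insert 405: h=2, bucket 2 nonempty → append to chain.
Final buckets:
0: ∅
1: 976
2: 834 -> 405
3: ∅
4: 979 -> 121 -> 407 -> 95 -> 849
5: ∅
6: 773 -> 955 -> 604
7: ∅
8: ∅
9: ∅
10: ∅
11: ∅
12: ∅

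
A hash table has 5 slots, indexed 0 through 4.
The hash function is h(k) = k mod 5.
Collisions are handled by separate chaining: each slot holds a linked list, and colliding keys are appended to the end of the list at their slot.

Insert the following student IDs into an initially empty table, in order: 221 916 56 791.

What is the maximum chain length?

4

221 -> bucket 1
916 -> bucket 1 (collision)
56 -> bucket 1 (collision)
791 -> bucket 1 (collision)
Final buckets:
0: _
1: 221 -> 916 -> 56 -> 791
2: _
3: _
4: _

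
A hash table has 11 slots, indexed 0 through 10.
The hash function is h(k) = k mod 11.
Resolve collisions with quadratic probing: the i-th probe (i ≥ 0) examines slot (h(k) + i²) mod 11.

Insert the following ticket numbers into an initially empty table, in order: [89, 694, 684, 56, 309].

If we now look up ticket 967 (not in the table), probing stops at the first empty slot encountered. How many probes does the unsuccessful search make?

2

89 hashes to 1; slot 1 is free → place at 1.
694 hashes to 1; 1 taken → place at 2.
684 hashes to 2; 2 taken → place at 3.
56 hashes to 1; 1,2 taken → place at 5.
309 hashes to 1; 1,2,5 taken → place at 10.
Table: [_, 89, 694, 684, _, 56, _, _, _, _, 309]
Lookup 967: h=10, probe 10,0 → slot 0 empty, not found.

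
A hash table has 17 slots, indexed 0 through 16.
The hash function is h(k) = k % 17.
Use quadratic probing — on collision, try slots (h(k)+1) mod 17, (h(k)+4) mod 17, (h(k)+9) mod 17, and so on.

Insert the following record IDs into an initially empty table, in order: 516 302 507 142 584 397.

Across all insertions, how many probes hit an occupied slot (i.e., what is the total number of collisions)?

Insert 516: h=6, slot 6 empty => index 6.
Insert 302: h=13, slot 13 empty => index 13.
Insert 507: h=14, slot 14 empty => index 14.
Insert 142: h=6, slot 6 occupied => index 7.
Insert 584: h=6, slots 6,7 occupied => index 10.
Insert 397: h=6, slots 6,7,10 occupied => index 15.
Table: [-, -, -, -, -, -, 516, 142, -, -, 584, -, -, 302, 507, 397, -]

6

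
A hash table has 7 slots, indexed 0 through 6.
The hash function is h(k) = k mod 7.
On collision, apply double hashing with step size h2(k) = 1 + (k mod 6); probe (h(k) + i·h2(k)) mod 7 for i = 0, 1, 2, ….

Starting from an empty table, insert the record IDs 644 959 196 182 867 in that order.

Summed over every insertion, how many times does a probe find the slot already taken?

644: h=0 -> slot 0
959: h=0, h2=6, probe 0,6 -> slot 6
196: h=0, h2=5, probe 0,5 -> slot 5
182: h=0, h2=3, probe 0,3 -> slot 3
867: h=6, h2=4, probe 6,3,0,4 -> slot 4
Table: [644, —, —, 182, 867, 196, 959]

6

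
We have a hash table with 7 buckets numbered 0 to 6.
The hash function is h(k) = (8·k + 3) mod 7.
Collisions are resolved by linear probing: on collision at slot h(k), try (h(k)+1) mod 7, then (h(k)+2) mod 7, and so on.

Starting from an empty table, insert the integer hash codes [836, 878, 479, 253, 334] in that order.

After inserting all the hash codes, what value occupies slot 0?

Insert 836: h=6, slot 6 empty → index 6.
Insert 878: h=6, slot 6 occupied → index 0.
Insert 479: h=6, slots 6,0 occupied → index 1.
Insert 253: h=4, slot 4 empty → index 4.
Insert 334: h=1, slot 1 occupied → index 2.
Table: [878, 479, 334, -, 253, -, 836]

878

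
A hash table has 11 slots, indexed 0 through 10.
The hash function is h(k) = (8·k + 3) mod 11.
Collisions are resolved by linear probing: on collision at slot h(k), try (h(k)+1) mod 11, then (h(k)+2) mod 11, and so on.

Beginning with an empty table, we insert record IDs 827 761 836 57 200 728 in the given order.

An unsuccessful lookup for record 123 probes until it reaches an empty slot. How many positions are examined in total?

Insert 827: h=8, slot 8 empty => index 8.
Insert 761: h=8, slot 8 occupied => index 9.
Insert 836: h=3, slot 3 empty => index 3.
Insert 57: h=8, slots 8,9 occupied => index 10.
Insert 200: h=8, slots 8,9,10 occupied => index 0.
Insert 728: h=8, slots 8,9,10,0 occupied => index 1.
Table: [200, 728, _, 836, _, _, _, _, 827, 761, 57]
Lookup 123: h=8, probe 8,9,10,0,1,2 → slot 2 empty, not found.

6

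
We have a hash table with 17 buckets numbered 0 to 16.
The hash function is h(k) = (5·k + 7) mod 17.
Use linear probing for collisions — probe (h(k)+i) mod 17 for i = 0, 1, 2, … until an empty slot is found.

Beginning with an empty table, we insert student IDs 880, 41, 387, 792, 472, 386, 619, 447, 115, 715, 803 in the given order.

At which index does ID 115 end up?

880 hashes to 4; slot 4 is free => place at 4.
41 hashes to 8; slot 8 is free => place at 8.
387 hashes to 4; 4 taken => place at 5.
792 hashes to 6; slot 6 is free => place at 6.
472 hashes to 4; 4,5,6 taken => place at 7.
386 hashes to 16; slot 16 is free => place at 16.
619 hashes to 8; 8 taken => place at 9.
447 hashes to 15; slot 15 is free => place at 15.
115 hashes to 4; 4,5,6,7,8,9 taken => place at 10.
715 hashes to 12; slot 12 is free => place at 12.
803 hashes to 10; 10 taken => place at 11.
Table: [∅, ∅, ∅, ∅, 880, 387, 792, 472, 41, 619, 115, 803, 715, ∅, ∅, 447, 386]

10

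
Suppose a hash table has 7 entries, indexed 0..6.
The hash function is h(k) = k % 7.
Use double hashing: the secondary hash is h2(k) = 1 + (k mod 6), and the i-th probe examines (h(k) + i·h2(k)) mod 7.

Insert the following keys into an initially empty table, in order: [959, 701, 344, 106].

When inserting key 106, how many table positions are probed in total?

959: h=0 => slot 0
701: h=1 => slot 1
344: h=1, h2=3, probe 1,4 => slot 4
106: h=1, h2=5, probe 1,6 => slot 6
Table: [959, 701, ∅, ∅, 344, ∅, 106]

2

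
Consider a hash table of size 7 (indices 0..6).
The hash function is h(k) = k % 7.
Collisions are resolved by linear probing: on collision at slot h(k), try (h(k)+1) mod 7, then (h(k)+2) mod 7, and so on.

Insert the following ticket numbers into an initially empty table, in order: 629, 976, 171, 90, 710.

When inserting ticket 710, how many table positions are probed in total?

629: h=6 => slot 6
976: h=3 => slot 3
171: h=3, probe 3,4 => slot 4
90: h=6, probe 6,0 => slot 0
710: h=3, probe 3,4,5 => slot 5
Table: [90, ∅, ∅, 976, 171, 710, 629]

3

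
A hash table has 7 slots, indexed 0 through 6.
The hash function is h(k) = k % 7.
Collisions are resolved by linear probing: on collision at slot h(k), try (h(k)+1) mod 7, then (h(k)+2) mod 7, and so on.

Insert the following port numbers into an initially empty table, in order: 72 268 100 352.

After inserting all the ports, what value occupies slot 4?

100

72: h=2 => slot 2
268: h=2, probe 2,3 => slot 3
100: h=2, probe 2,3,4 => slot 4
352: h=2, probe 2,3,4,5 => slot 5
Table: [., ., 72, 268, 100, 352, .]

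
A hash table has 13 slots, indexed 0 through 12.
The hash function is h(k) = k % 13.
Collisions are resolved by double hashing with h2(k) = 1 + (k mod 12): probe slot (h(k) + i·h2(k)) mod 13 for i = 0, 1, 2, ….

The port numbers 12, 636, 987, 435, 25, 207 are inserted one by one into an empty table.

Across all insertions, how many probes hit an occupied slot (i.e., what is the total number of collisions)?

12: h=12 => slot 12
636: h=12, h2=1, probe 12,0 => slot 0
987: h=12, h2=4, probe 12,3 => slot 3
435: h=6 => slot 6
25: h=12, h2=2, probe 12,1 => slot 1
207: h=12, h2=4, probe 12,3,7 => slot 7
Table: [636, 25, -, 987, -, -, 435, 207, -, -, -, -, 12]

5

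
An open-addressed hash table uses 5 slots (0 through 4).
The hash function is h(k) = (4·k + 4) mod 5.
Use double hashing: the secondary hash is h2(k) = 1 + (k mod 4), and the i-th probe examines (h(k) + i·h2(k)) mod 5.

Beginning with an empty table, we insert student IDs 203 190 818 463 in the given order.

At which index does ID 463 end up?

203 hashes to 1; slot 1 is free -> place at 1.
190 hashes to 4; slot 4 is free -> place at 4.
818 hashes to 1, h2=3; 1,4 taken -> place at 2.
463 hashes to 1, h2=4; 1 taken -> place at 0.
Table: [463, 203, 818, —, 190]

0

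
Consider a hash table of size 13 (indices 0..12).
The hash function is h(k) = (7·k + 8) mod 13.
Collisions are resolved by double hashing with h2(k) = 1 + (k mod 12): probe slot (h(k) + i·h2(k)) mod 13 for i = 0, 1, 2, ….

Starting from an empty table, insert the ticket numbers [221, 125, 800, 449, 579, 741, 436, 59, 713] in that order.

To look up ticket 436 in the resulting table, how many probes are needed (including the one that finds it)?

2

221 hashes to 8; slot 8 is free -> place at 8.
125 hashes to 12; slot 12 is free -> place at 12.
800 hashes to 5; slot 5 is free -> place at 5.
449 hashes to 5, h2=6; 5 taken -> place at 11.
579 hashes to 5, h2=4; 5 taken -> place at 9.
741 hashes to 8, h2=10; 8,5 taken -> place at 2.
436 hashes to 5, h2=5; 5 taken -> place at 10.
59 hashes to 5, h2=12; 5 taken -> place at 4.
713 hashes to 7; slot 7 is free -> place at 7.
Table: [., ., 741, ., 59, 800, ., 713, 221, 579, 436, 449, 125]
Lookup 436: h=5, h2=5, probe 5,10 → found at 10.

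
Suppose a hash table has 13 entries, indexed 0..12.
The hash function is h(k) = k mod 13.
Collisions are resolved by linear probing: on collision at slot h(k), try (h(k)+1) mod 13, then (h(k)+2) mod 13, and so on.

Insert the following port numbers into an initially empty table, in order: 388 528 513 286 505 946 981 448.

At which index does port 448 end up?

Insert 388: h=11, slot 11 empty → index 11.
Insert 528: h=8, slot 8 empty → index 8.
Insert 513: h=6, slot 6 empty → index 6.
Insert 286: h=0, slot 0 empty → index 0.
Insert 505: h=11, slot 11 occupied → index 12.
Insert 946: h=10, slot 10 empty → index 10.
Insert 981: h=6, slot 6 occupied → index 7.
Insert 448: h=6, slots 6,7,8 occupied → index 9.
Table: [286, —, —, —, —, —, 513, 981, 528, 448, 946, 388, 505]

9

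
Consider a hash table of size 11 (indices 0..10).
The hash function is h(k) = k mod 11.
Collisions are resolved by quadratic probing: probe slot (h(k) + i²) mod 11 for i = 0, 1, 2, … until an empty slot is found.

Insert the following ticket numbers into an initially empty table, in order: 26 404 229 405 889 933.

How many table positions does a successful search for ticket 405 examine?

26 hashes to 4; slot 4 is free -> place at 4.
404 hashes to 8; slot 8 is free -> place at 8.
229 hashes to 9; slot 9 is free -> place at 9.
405 hashes to 9; 9 taken -> place at 10.
889 hashes to 9; 9,10 taken -> place at 2.
933 hashes to 9; 9,10,2 taken -> place at 7.
Table: [∅, ∅, 889, ∅, 26, ∅, ∅, 933, 404, 229, 405]
Lookup 405: h=9, probe 9,10 → found at 10.

2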